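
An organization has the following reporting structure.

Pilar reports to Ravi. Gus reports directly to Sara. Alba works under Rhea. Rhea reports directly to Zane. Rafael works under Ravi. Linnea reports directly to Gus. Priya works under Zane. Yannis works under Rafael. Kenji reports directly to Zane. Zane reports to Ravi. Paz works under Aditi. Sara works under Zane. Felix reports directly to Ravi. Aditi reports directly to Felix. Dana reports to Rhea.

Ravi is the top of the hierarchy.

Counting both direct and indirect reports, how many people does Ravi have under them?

15

Ravi directly manages Rafael, Felix, Zane, Pilar. Under Rafael: Yannis (1). Under Felix: Aditi, Paz (2). Under Zane: Priya, Rhea, Alba, Dana, Sara, Gus, Linnea, Kenji (8). Pilar has no reports. So Ravi's organization is 4 direct reports plus everyone under them: 2 + 3 + 9 + 1 = 15.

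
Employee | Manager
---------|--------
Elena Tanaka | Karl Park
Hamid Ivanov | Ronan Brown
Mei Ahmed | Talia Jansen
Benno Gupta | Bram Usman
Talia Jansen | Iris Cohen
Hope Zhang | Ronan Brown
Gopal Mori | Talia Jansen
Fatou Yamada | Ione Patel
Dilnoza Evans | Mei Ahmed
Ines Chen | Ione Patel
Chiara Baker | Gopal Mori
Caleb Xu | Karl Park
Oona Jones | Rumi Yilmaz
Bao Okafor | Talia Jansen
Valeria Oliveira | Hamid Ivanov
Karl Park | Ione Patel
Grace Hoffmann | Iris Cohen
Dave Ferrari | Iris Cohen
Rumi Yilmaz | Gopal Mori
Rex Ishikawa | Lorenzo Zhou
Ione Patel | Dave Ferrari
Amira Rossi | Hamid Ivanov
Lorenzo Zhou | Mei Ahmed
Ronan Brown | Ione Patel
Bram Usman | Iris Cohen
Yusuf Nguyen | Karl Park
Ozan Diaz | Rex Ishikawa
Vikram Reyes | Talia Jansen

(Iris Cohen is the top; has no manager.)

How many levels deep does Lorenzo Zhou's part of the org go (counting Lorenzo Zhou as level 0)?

The longest chain under Lorenzo Zhou runs Lorenzo Zhou → Rex Ishikawa → Ozan Diaz, which is 2 levels below Lorenzo Zhou.

2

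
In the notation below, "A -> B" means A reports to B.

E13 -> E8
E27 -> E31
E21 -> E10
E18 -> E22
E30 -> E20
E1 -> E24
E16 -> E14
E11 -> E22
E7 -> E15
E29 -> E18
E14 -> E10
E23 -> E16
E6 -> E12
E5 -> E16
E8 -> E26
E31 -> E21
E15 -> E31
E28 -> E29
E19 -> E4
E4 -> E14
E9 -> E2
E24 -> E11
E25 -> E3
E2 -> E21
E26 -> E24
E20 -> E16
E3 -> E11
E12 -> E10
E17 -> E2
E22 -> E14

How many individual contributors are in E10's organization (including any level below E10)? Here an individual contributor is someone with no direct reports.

The people in E10's organization with no one reporting to them are E25, E1, E13, E28, E5, E23, E30, E19, E9, E17, E7, E27, E6. That is 13.

13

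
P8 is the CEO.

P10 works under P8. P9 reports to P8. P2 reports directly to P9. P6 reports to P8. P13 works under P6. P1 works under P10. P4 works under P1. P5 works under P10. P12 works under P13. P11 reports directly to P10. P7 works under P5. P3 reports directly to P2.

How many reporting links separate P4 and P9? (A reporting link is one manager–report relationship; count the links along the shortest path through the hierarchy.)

P4 is 3 levels below P8, and P9 is 1 level below P8 (their lowest common manager). The shortest path runs up from P4 to P8 and back down to P9: 3 + 1 = 4 links.

4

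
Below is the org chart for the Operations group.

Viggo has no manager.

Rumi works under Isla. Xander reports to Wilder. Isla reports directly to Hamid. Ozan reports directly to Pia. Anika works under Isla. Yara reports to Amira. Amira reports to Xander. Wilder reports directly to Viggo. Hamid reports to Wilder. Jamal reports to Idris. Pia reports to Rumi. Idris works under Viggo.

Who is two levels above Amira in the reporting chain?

Amira reports to Xander, and Xander reports to Wilder. So Amira's skip-level manager is Wilder.

Wilder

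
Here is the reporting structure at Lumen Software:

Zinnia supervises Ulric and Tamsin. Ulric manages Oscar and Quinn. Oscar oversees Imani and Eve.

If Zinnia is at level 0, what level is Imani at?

Chain from Imani up to Zinnia: Imani → Oscar → Ulric → Zinnia. That is 3 steps up, so Imani is 3 levels below Zinnia.

3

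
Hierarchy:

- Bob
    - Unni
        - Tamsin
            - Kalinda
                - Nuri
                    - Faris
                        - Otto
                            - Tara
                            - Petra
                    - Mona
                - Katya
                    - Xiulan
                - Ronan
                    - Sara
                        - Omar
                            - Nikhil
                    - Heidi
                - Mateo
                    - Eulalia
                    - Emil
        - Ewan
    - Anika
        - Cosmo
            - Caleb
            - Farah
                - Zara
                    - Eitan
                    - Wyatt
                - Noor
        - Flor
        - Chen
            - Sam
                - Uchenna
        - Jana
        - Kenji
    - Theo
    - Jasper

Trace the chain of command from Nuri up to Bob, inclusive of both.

Nuri -> Kalinda -> Tamsin -> Unni -> Bob

Nuri reports to Kalinda. Kalinda reports to Tamsin. Tamsin reports to Unni. Unni reports to Bob. Bob is at the top.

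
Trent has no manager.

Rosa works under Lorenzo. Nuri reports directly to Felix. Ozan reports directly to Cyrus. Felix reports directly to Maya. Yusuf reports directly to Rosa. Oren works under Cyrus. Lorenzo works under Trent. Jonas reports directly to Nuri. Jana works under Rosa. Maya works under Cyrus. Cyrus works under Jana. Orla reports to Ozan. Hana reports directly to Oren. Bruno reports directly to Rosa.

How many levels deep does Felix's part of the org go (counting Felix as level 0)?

The longest chain under Felix runs Felix → Nuri → Jonas, which is 2 levels below Felix.

2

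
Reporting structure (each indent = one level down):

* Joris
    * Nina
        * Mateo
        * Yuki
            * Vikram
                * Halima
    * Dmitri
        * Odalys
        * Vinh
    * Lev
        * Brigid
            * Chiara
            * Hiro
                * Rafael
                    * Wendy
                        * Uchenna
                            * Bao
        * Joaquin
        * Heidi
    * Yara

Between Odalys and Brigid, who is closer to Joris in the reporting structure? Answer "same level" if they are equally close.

same level

Both Odalys and Brigid are 2 levels below Joris.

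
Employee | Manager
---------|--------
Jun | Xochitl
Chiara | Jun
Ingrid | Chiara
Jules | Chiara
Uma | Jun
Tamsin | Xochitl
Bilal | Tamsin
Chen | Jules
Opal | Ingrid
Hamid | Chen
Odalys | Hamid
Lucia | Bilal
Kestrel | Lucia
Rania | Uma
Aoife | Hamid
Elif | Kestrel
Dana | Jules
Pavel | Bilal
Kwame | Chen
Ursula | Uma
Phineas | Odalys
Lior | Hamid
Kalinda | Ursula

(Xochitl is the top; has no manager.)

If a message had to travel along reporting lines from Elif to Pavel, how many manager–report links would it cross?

4

Elif is 3 levels below Bilal, and Pavel is 1 level below Bilal (their lowest common manager). The shortest path runs up from Elif to Bilal and back down to Pavel: 3 + 1 = 4 links.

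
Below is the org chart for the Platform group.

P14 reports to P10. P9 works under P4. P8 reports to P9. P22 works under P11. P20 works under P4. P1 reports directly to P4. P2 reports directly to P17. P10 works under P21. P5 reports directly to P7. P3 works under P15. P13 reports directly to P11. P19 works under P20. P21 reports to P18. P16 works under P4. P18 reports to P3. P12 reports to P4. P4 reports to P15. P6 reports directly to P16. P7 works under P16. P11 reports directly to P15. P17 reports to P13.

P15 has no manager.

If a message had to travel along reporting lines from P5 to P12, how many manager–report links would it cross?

4

P5 is 3 levels below P4, and P12 is 1 level below P4 (their lowest common manager). The shortest path runs up from P5 to P4 and back down to P12: 3 + 1 = 4 links.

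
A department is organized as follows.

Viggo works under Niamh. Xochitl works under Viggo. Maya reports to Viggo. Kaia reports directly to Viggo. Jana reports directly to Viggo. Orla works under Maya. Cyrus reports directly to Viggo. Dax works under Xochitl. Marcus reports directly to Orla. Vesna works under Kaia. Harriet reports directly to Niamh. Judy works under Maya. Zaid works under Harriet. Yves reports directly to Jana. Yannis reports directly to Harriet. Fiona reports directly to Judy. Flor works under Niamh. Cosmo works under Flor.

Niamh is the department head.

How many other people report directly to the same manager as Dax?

Dax reports to Xochitl, and Xochitl has no other direct reports. Dax has 0 peers.

0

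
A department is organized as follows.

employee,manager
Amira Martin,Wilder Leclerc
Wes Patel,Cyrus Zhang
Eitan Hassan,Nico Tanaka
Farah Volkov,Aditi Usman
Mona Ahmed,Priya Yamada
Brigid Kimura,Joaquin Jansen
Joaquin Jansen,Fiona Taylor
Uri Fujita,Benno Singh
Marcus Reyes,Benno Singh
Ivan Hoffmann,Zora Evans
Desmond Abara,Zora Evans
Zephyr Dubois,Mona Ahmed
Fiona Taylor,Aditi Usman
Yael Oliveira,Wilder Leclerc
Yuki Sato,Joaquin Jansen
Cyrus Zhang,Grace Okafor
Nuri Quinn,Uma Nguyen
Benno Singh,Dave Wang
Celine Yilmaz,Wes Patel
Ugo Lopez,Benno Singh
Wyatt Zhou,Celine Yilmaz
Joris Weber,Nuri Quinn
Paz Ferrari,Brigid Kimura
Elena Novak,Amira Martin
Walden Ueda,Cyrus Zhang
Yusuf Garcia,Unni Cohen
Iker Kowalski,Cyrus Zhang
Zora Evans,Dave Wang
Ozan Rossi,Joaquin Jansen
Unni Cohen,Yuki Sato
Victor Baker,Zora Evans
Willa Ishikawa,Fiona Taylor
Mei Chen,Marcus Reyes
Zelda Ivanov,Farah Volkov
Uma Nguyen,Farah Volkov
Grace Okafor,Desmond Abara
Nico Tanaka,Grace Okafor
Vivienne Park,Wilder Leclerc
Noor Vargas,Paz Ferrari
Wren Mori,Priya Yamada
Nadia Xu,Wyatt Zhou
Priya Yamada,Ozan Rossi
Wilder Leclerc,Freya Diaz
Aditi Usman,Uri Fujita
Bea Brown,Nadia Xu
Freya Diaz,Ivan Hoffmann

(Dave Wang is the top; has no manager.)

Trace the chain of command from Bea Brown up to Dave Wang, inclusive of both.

Bea Brown -> Nadia Xu -> Wyatt Zhou -> Celine Yilmaz -> Wes Patel -> Cyrus Zhang -> Grace Okafor -> Desmond Abara -> Zora Evans -> Dave Wang

Bea Brown reports to Nadia Xu. Nadia Xu reports to Wyatt Zhou. Wyatt Zhou reports to Celine Yilmaz. Celine Yilmaz reports to Wes Patel. Wes Patel reports to Cyrus Zhang. Cyrus Zhang reports to Grace Okafor. Grace Okafor reports to Desmond Abara. Desmond Abara reports to Zora Evans. Zora Evans reports to Dave Wang. Dave Wang is at the top.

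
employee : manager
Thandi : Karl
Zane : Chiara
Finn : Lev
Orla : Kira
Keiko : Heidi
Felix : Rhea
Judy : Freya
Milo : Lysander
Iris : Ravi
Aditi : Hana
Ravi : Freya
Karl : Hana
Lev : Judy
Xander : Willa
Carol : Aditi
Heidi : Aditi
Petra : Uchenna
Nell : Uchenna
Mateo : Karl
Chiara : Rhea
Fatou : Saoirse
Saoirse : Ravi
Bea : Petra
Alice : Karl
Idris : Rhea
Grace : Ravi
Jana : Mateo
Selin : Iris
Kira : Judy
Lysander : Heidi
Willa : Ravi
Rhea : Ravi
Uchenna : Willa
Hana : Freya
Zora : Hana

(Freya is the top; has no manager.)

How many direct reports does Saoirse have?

1

Saoirse directly manages Fatou. That is 1 direct report.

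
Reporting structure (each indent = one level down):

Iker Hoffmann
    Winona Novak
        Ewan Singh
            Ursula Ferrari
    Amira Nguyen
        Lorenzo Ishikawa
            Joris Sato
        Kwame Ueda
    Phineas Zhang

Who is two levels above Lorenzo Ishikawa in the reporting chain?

Lorenzo Ishikawa reports to Amira Nguyen, and Amira Nguyen reports to Iker Hoffmann. So Lorenzo Ishikawa's skip-level manager is Iker Hoffmann.

Iker Hoffmann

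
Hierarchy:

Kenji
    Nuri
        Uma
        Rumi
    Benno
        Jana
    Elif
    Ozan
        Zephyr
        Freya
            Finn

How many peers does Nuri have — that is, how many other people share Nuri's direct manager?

3

Nuri reports to Kenji. Kenji's other direct reports are Benno, Elif, Ozan — 3 peers.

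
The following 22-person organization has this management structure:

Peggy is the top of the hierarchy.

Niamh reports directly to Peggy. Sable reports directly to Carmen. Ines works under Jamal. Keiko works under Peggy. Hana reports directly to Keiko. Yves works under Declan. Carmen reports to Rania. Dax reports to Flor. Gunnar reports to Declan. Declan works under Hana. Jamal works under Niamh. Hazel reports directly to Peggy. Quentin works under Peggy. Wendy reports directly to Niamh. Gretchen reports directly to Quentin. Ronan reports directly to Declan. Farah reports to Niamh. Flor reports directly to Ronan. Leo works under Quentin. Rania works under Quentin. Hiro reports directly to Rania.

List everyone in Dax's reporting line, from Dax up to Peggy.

Dax -> Flor -> Ronan -> Declan -> Hana -> Keiko -> Peggy

Dax reports to Flor. Flor reports to Ronan. Ronan reports to Declan. Declan reports to Hana. Hana reports to Keiko. Keiko reports to Peggy. Peggy is at the top.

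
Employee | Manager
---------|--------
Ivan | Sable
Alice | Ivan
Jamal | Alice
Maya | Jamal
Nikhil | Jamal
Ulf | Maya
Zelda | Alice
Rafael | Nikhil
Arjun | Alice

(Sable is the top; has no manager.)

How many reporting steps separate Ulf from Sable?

5

Chain from Ulf up to Sable: Ulf → Maya → Jamal → Alice → Ivan → Sable. That is 5 steps up, so Ulf is 5 levels below Sable.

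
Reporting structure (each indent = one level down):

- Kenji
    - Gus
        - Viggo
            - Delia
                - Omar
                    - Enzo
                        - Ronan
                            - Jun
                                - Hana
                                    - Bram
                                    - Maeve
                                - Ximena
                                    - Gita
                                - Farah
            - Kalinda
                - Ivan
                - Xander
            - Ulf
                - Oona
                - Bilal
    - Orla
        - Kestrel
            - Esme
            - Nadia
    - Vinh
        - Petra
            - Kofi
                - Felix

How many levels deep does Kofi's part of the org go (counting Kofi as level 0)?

1

The longest chain under Kofi runs Kofi → Felix, which is 1 level below Kofi.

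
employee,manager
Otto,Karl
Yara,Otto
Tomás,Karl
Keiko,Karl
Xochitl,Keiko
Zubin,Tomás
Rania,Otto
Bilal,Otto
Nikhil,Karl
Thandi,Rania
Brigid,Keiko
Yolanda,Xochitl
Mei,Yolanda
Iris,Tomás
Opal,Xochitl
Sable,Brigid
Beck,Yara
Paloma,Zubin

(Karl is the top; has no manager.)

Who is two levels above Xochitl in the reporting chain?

Xochitl reports to Keiko, and Keiko reports to Karl. So Xochitl's skip-level manager is Karl.

Karl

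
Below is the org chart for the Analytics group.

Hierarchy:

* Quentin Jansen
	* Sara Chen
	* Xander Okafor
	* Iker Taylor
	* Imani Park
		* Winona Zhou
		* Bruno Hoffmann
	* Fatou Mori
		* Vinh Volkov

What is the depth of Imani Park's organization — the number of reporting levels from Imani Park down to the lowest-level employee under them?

The longest chain under Imani Park runs Imani Park → Bruno Hoffmann, which is 1 level below Imani Park.

1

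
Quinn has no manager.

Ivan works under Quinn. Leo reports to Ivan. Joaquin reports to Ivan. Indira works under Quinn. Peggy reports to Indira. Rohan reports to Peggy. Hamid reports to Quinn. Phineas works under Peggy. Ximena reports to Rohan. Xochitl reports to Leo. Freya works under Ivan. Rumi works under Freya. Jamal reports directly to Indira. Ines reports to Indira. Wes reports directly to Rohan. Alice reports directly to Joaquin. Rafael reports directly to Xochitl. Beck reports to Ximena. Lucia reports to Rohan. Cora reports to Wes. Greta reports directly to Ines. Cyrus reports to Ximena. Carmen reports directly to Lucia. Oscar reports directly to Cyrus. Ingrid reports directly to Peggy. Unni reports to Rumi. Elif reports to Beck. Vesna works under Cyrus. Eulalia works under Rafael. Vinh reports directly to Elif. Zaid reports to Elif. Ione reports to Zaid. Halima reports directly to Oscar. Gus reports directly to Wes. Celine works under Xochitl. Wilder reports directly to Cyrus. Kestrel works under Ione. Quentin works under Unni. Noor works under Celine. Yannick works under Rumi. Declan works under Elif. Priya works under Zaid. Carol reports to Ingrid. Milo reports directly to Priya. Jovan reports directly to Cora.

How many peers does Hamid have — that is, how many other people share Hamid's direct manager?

2

Hamid reports to Quinn. Quinn's other direct reports are Ivan, Indira — 2 peers.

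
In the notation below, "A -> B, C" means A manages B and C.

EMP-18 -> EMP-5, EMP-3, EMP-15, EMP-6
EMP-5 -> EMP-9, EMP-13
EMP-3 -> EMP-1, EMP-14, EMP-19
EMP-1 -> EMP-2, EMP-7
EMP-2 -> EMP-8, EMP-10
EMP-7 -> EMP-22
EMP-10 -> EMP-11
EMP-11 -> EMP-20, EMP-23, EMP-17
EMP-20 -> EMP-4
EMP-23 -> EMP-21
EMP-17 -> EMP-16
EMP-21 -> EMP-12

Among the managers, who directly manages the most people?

Direct-report counts: EMP-18 has 4; EMP-3 has 3; EMP-1 has 2; EMP-7 has 1; EMP-2 has 2; EMP-10 has 1; EMP-11 has 3; EMP-17 has 1; EMP-23 has 1; EMP-21 has 1; EMP-20 has 1; EMP-5 has 2. The largest is 4, held by EMP-18.

EMP-18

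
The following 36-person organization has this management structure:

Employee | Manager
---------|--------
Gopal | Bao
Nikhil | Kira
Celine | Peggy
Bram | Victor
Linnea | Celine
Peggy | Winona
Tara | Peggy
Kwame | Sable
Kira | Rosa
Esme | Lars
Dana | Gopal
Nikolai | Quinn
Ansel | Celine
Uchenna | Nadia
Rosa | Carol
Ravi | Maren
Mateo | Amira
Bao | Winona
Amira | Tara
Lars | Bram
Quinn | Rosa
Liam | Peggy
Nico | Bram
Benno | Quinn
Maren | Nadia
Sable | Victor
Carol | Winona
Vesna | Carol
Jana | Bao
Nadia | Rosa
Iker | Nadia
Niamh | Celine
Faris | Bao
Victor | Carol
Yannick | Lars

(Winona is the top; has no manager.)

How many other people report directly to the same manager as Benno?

1

Benno reports to Quinn. Quinn's other direct reports are Nikolai — 1 peer.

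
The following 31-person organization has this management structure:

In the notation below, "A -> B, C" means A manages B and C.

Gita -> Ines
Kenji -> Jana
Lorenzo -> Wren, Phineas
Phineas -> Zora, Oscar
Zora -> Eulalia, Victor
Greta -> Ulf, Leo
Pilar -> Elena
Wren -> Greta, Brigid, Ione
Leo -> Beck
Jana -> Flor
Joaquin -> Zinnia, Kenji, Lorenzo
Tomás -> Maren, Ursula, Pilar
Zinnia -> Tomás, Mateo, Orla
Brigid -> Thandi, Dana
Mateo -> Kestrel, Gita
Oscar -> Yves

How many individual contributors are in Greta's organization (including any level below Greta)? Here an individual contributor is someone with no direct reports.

2

The people in Greta's organization with no one reporting to them are Beck, Ulf. That is 2.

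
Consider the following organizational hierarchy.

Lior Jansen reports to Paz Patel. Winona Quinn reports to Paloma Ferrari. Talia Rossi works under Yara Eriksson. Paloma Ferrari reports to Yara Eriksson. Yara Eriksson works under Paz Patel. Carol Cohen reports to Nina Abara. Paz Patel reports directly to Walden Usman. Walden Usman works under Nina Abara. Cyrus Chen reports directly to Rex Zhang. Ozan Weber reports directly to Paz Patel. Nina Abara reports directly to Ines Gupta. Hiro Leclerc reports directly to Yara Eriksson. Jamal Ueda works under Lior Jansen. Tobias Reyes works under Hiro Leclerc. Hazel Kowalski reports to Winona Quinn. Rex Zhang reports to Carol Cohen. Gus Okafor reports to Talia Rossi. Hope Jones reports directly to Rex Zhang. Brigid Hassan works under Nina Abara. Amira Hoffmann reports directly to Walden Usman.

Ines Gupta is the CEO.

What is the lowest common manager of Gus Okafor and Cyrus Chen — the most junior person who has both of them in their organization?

Nina Abara

Gus Okafor's chain of managers is Talia Rossi, Yara Eriksson, Paz Patel, Walden Usman, Nina Abara, Ines Gupta. Cyrus Chen's chain of managers is Rex Zhang, Carol Cohen, Nina Abara, Ines Gupta. The first manager that appears in both chains is Nina Abara.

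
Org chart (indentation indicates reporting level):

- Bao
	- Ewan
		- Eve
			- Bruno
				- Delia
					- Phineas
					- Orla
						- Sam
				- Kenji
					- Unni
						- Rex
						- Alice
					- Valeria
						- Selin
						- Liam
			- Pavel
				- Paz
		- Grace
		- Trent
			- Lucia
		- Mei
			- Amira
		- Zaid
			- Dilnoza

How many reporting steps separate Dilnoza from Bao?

Chain from Dilnoza up to Bao: Dilnoza → Zaid → Ewan → Bao. That is 3 steps up, so Dilnoza is 3 levels below Bao.

3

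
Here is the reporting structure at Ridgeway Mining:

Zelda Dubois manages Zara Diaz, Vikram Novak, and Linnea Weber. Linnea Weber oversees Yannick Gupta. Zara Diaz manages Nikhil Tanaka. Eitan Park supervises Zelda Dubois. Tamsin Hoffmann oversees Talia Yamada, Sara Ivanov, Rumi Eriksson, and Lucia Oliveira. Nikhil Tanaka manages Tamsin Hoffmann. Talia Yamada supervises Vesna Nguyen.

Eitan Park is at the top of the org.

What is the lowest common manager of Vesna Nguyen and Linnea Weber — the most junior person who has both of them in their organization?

Zelda Dubois

Vesna Nguyen's chain of managers is Talia Yamada, Tamsin Hoffmann, Nikhil Tanaka, Zara Diaz, Zelda Dubois, Eitan Park. Linnea Weber's chain of managers is Zelda Dubois, Eitan Park. The first manager that appears in both chains is Zelda Dubois.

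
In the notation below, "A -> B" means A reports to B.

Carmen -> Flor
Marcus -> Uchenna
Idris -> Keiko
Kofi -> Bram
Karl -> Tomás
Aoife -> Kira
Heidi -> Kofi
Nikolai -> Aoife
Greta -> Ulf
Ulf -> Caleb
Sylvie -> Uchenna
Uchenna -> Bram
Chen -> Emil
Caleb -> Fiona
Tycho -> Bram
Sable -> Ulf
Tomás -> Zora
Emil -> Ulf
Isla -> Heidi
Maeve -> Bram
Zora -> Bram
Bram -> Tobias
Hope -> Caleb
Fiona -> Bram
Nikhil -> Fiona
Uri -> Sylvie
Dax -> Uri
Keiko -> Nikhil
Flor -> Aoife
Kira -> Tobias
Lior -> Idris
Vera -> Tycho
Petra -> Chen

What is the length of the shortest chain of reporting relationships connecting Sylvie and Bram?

Sylvie is in Bram's organization: the chain from Sylvie up to Bram is Sylvie → Uchenna → Bram, which is 2 links.

2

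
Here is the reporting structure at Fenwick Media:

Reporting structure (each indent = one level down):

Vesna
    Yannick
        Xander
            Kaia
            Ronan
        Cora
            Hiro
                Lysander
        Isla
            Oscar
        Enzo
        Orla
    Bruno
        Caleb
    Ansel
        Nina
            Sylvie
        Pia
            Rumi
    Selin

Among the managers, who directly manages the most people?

Direct-report counts: Vesna has 4; Ansel has 2; Pia has 1; Nina has 1; Bruno has 1; Yannick has 5; Isla has 1; Cora has 1; Hiro has 1; Xander has 2. The largest is 5, held by Yannick.

Yannick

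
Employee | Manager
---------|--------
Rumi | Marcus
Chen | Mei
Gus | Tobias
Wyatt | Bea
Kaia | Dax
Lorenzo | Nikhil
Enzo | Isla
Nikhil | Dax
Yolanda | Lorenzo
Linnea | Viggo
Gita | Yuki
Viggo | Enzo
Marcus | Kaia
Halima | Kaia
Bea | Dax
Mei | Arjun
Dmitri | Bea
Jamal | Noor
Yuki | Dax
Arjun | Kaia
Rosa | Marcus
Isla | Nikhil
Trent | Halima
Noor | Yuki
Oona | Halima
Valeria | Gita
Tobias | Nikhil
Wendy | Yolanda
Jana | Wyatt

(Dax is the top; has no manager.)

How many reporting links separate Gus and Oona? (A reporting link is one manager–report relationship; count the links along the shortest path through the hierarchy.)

6

Gus is 3 levels below Dax, and Oona is 3 levels below Dax (their lowest common manager). The shortest path runs up from Gus to Dax and back down to Oona: 3 + 3 = 6 links.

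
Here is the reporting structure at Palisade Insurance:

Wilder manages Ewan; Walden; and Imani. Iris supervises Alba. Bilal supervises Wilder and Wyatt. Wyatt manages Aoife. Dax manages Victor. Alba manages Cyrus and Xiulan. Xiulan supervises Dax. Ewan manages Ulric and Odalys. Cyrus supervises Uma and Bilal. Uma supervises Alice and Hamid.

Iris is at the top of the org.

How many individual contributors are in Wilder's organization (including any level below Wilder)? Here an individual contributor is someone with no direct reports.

4

The people in Wilder's organization with no one reporting to them are Imani, Walden, Odalys, Ulric. That is 4.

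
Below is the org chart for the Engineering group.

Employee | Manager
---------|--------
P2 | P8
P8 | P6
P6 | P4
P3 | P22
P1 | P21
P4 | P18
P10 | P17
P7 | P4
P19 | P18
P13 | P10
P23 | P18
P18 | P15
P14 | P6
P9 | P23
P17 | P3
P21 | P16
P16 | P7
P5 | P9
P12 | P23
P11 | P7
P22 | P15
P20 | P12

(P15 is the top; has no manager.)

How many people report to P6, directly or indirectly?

P6 directly manages P8, P14. Under P8: P2 (1). P14 has no reports. So P6's organization is 2 direct reports plus everyone under them: 2 + 1 = 3.

3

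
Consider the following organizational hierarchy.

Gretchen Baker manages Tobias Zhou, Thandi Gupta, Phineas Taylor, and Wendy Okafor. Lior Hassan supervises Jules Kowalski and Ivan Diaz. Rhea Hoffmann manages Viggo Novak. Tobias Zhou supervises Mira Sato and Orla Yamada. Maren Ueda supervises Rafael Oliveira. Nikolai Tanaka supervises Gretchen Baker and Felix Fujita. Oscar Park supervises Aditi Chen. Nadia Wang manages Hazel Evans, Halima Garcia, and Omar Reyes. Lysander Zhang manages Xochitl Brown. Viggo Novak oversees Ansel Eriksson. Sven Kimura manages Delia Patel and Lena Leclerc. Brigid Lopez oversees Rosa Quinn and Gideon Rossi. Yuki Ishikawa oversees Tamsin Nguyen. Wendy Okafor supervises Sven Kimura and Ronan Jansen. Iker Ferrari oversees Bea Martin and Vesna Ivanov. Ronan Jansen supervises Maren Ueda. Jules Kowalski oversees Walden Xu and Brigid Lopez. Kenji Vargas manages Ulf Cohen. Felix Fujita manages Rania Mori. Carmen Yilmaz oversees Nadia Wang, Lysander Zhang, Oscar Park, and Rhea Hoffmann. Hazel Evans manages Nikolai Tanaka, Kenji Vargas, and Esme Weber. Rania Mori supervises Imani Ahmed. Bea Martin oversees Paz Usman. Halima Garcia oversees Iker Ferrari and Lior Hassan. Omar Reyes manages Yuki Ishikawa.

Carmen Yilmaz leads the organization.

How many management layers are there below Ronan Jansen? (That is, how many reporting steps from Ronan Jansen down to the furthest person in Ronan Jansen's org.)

2

The longest chain under Ronan Jansen runs Ronan Jansen → Maren Ueda → Rafael Oliveira, which is 2 levels below Ronan Jansen.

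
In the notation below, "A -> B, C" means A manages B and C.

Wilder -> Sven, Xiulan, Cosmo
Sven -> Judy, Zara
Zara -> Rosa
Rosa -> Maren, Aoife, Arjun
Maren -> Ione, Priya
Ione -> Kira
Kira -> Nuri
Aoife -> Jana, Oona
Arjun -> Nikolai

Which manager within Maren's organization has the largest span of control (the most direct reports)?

Maren

Direct-report counts within Maren's organization: Maren has 2; Ione has 1; Kira has 1. The largest is 2, held by Maren.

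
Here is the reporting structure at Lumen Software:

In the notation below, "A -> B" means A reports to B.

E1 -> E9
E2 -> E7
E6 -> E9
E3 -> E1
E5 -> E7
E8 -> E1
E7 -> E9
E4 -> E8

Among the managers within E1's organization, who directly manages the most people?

Direct-report counts within E1's organization: E1 has 2; E8 has 1. The largest is 2, held by E1.

E1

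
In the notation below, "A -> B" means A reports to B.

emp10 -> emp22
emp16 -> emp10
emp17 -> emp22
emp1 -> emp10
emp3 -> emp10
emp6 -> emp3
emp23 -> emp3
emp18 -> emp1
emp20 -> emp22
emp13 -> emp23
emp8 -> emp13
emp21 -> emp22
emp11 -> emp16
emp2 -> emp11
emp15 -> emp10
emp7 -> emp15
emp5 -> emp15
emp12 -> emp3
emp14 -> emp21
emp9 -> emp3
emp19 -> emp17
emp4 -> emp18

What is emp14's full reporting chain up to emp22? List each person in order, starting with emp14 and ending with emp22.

emp14 reports to emp21. emp21 reports to emp22. emp22 is at the top.

emp14 -> emp21 -> emp22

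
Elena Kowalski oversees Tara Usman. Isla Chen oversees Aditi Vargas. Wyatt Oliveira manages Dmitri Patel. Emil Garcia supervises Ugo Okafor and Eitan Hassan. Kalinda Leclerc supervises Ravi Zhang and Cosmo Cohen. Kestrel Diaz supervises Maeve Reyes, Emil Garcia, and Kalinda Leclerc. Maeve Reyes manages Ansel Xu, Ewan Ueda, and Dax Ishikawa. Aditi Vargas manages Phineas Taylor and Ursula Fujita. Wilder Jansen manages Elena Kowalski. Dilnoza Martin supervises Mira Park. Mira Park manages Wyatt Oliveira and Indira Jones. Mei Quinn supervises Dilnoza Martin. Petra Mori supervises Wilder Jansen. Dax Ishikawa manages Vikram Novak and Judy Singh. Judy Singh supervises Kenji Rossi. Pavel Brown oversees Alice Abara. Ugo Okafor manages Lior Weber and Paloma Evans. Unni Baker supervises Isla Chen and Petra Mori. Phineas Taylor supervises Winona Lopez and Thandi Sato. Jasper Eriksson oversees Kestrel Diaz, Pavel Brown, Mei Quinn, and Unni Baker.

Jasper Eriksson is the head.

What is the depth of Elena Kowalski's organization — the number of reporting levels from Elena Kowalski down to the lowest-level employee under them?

1

The longest chain under Elena Kowalski runs Elena Kowalski → Tara Usman, which is 1 level below Elena Kowalski.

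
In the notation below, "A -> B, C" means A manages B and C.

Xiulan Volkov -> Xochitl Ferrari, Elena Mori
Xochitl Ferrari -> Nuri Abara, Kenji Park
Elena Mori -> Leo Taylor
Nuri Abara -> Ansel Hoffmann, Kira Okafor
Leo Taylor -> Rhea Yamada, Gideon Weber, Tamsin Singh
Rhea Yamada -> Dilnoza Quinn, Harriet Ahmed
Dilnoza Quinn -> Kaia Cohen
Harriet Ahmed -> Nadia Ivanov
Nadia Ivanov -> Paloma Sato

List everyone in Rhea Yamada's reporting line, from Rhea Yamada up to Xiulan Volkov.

Rhea Yamada -> Leo Taylor -> Elena Mori -> Xiulan Volkov

Rhea Yamada reports to Leo Taylor. Leo Taylor reports to Elena Mori. Elena Mori reports to Xiulan Volkov. Xiulan Volkov is at the top.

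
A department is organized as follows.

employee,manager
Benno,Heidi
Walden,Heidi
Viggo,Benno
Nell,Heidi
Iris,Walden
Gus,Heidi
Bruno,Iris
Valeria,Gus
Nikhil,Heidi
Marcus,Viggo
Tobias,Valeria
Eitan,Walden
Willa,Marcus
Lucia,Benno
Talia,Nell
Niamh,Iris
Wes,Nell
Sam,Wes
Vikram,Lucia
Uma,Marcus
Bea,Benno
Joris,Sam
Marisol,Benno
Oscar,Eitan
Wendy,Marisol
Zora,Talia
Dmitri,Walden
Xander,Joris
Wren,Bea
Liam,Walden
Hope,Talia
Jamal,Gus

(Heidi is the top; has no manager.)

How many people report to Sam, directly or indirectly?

2

Sam directly manages Joris. Under Joris: Xander (1). That's 2 in total.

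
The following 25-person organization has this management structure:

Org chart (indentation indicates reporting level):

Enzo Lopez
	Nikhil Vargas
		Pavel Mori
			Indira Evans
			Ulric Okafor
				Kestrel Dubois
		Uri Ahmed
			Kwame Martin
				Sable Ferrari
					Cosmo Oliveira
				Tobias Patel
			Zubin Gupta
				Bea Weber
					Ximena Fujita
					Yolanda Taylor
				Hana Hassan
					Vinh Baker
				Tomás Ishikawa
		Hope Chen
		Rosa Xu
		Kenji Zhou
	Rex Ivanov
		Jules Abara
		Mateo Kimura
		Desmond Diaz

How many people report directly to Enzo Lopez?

Enzo Lopez directly manages Nikhil Vargas, Rex Ivanov. That is 2 direct reports.

2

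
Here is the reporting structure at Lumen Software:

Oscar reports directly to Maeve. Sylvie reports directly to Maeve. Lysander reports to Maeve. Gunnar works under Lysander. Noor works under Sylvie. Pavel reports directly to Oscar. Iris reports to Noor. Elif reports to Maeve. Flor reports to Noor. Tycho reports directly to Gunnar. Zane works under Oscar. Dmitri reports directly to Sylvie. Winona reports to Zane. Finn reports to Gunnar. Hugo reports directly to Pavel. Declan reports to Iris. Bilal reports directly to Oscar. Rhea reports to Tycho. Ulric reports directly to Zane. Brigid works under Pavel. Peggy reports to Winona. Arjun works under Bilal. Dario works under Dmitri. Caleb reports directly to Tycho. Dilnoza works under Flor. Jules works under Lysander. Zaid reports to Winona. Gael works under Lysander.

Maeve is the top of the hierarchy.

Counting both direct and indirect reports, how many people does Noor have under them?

Noor directly manages Iris, Flor. Under Iris: Declan (1). Under Flor: Dilnoza (1). So Noor's organization is 2 direct reports plus everyone under them: 2 + 2 = 4.

4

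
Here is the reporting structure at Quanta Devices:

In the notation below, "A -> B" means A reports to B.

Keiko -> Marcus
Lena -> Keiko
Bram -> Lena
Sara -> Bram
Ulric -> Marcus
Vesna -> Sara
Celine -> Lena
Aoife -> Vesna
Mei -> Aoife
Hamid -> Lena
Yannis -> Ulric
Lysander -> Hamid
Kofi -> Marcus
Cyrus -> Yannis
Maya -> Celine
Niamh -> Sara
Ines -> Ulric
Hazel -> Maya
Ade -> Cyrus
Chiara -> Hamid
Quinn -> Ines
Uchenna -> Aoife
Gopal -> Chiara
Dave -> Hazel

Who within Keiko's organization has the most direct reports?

Direct-report counts within Keiko's organization: Keiko has 1; Lena has 3; Hamid has 2; Chiara has 1; Celine has 1; Maya has 1; Hazel has 1; Bram has 1; Sara has 2; Vesna has 1; Aoife has 2. The largest is 3, held by Lena.

Lena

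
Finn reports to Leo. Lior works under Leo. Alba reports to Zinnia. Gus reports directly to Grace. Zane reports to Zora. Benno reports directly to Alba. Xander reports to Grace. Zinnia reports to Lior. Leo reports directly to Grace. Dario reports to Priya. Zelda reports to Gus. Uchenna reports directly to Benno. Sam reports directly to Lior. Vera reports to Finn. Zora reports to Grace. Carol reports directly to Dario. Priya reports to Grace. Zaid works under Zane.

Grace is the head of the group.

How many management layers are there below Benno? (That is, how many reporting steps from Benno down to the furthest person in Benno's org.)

1

The longest chain under Benno runs Benno → Uchenna, which is 1 level below Benno.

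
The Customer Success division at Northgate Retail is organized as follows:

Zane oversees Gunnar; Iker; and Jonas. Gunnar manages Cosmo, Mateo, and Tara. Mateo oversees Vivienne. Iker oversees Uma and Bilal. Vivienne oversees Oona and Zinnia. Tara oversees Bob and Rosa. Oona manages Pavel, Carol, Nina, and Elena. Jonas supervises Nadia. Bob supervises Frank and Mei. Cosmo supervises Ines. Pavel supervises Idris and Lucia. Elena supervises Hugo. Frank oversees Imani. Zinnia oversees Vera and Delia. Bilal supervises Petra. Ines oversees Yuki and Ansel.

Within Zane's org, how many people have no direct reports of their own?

15

The people in Zane's organization with no one reporting to them are Nadia, Petra, Uma, Ansel, Yuki, Rosa, Mei, Imani, Delia, Vera, Hugo, Nina, Carol, Idris, Lucia. That is 15.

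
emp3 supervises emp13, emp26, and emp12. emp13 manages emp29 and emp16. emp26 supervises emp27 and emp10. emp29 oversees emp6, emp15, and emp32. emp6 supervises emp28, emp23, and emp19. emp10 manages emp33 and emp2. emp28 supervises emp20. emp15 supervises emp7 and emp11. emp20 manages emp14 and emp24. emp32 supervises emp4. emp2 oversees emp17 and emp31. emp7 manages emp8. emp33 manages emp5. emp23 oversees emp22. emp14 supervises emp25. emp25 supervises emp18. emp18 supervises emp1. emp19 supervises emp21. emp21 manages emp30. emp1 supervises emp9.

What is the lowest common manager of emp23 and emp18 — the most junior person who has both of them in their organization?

emp23's chain of managers is emp6, emp29, emp13, emp3. emp18's chain of managers is emp25, emp14, emp20, emp28, emp6, emp29, emp13, emp3. The first manager that appears in both chains is emp6.

emp6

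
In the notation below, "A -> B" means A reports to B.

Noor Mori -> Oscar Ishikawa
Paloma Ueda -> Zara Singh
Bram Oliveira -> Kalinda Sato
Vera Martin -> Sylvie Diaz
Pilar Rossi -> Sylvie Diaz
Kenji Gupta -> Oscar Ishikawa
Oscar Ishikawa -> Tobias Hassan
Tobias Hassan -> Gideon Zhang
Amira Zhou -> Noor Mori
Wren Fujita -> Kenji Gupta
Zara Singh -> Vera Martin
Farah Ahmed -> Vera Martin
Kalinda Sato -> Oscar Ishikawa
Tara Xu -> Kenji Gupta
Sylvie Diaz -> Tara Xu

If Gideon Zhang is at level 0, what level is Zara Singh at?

7

Chain from Zara Singh up to Gideon Zhang: Zara Singh → Vera Martin → Sylvie Diaz → Tara Xu → Kenji Gupta → Oscar Ishikawa → Tobias Hassan → Gideon Zhang. That is 7 steps up, so Zara Singh is 7 levels below Gideon Zhang.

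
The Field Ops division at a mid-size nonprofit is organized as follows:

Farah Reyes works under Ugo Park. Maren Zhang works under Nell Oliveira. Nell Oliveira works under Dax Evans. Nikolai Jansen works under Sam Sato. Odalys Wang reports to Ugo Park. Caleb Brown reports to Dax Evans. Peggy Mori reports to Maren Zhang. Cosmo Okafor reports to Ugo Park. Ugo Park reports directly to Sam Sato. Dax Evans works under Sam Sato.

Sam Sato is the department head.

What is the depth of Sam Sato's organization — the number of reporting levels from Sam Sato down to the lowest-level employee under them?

The longest chain under Sam Sato runs Sam Sato → Dax Evans → Nell Oliveira → Maren Zhang → Peggy Mori, which is 4 levels below Sam Sato.

4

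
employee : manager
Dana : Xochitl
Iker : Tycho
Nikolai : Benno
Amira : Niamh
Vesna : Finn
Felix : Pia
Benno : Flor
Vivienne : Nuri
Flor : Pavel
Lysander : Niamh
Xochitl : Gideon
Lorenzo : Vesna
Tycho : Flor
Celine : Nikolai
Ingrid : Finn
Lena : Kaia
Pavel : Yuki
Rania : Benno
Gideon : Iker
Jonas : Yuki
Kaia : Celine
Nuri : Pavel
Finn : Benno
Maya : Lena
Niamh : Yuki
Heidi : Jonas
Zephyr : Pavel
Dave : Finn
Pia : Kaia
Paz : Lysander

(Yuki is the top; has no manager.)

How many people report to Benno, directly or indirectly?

Benno directly manages Finn, Nikolai, Rania. Under Finn: Dave, Ingrid, Vesna, Lorenzo (4). Under Nikolai: Celine, Kaia, Lena, Maya, Pia, Felix (6). Rania has no reports. So Benno's organization is 3 direct reports plus everyone under them: 5 + 7 + 1 = 13.

13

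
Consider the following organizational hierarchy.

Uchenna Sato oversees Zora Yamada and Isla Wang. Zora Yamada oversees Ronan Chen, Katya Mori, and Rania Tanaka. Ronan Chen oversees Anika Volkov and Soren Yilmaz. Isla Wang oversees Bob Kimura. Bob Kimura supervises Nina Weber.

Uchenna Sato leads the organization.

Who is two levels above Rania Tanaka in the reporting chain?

Uchenna Sato

Rania Tanaka reports to Zora Yamada, and Zora Yamada reports to Uchenna Sato. So Rania Tanaka's skip-level manager is Uchenna Sato.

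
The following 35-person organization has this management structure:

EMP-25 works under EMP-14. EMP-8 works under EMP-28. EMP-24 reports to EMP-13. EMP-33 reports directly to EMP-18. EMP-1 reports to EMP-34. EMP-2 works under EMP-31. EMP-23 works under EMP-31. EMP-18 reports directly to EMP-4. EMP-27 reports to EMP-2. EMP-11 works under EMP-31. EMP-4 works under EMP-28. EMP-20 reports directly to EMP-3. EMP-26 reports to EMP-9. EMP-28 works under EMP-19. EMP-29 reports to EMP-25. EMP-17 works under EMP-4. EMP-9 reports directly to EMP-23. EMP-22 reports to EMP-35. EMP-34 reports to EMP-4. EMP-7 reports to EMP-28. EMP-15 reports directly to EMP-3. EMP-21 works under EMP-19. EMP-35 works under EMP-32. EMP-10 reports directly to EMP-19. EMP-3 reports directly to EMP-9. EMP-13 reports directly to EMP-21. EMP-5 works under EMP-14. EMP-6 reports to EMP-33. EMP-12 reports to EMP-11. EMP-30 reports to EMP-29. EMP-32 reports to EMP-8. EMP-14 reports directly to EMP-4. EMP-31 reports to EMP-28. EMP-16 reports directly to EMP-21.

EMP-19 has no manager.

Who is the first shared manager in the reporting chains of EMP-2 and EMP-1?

EMP-28

EMP-2's chain of managers is EMP-31, EMP-28, EMP-19. EMP-1's chain of managers is EMP-34, EMP-4, EMP-28, EMP-19. The first manager that appears in both chains is EMP-28.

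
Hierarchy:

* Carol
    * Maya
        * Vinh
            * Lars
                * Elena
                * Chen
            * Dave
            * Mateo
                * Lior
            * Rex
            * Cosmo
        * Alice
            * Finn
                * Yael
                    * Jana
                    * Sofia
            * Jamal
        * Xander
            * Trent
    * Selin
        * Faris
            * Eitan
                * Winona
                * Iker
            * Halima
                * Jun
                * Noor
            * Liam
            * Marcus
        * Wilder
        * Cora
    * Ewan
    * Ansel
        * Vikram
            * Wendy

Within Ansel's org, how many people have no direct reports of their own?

The only person in Ansel's organization with no one reporting to them is Wendy. That is 1.

1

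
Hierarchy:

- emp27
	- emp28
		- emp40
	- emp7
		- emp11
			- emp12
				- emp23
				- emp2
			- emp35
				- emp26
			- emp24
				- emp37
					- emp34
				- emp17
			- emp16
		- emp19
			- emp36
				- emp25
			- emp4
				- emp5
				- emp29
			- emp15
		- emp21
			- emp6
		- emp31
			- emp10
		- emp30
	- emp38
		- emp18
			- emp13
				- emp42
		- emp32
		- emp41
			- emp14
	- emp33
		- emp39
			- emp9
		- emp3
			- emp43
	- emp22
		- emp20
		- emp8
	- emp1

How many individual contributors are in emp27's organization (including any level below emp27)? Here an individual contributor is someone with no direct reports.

The people in emp27's organization with no one reporting to them are emp1, emp8, emp20, emp43, emp9, emp14, emp32, emp42, emp30, emp10, emp6, emp15, emp29, emp5, emp25, emp16, emp17, emp34, emp26, emp2, emp23, emp40. That is 22.

22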